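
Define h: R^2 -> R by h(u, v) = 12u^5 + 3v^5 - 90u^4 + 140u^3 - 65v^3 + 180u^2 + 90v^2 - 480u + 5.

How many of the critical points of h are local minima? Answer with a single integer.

4

h separates as a function of u plus a function of v, so ∇h=0 decouples.
∂h/∂u = 60(u - 4)(u - 2)(u - 1)(u + 1) = 0 at u ∈ {-1, 1, 2, 4}; ∂h/∂v = 15v(v - 3)(v - 1)(v + 4) = 0 at v ∈ {-4, 0, 1, 3}.
The Hessian is diagonal: diag(h_uu, h_vv). Second derivatives: h_uu(-1)=-1800, h_uu(1)=360, h_uu(2)=-360, h_uu(4)=1800; h_vv(-4)=-2100, h_vv(0)=180, h_vv(1)=-150, h_vv(3)=630.
Local minima occur where both diagonal entries positive: (1, 0), (1, 3), (4, 0), (4, 3). Count: 4.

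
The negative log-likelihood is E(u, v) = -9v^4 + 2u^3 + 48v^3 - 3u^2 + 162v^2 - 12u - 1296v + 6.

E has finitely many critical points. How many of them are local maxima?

2

E separates as a function of u plus a function of v, so ∇E=0 decouples.
∂E/∂u = 6(u - 2)(u + 1) = 0 at u ∈ {-1, 2}; ∂E/∂v = -36(v - 4)(v - 3)(v + 3) = 0 at v ∈ {-3, 3, 4}.
The Hessian is diagonal: diag(E_uu, E_vv). Second derivatives: E_uu(-1)=-18, E_uu(2)=18; E_vv(-3)=-1512, E_vv(3)=216, E_vv(4)=-252.
Local maxima occur where both diagonal entries negative: (-1, -3), (-1, 4). Count: 2.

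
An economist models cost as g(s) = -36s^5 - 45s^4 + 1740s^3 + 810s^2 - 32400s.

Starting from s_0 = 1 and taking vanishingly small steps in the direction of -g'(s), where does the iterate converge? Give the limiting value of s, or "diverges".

g'(s) = -180(s - 4)(s - 3)(s + 3)(s + 5), so g'(1) = -25920.
Gradient descent moves in the -g' direction, i.e. s is increasing.
The nearest critical point in that direction is s = 3, where g'' = 8640 > 0 (a local minimum). The iterate converges there.

3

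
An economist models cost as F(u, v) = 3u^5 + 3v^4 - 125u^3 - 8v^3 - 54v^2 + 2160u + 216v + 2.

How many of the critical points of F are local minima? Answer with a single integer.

F separates as a function of u plus a function of v, so ∇F=0 decouples.
∂F/∂u = 15(u - 4)(u - 3)(u + 3)(u + 4) = 0 at u ∈ {-4, -3, 3, 4}; ∂F/∂v = 12(v - 3)(v - 2)(v + 3) = 0 at v ∈ {-3, 2, 3}.
The Hessian is diagonal: diag(F_uu, F_vv). Second derivatives: F_uu(-4)=-840, F_uu(-3)=630, F_uu(3)=-630, F_uu(4)=840; F_vv(-3)=360, F_vv(2)=-60, F_vv(3)=72.
Local minima occur where both diagonal entries positive: (-3, -3), (-3, 3), (4, -3), (4, 3). Count: 4.

4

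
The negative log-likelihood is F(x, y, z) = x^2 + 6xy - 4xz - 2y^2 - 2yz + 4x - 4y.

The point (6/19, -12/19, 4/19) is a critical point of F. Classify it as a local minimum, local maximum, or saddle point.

saddle point

The Hessian is constant: H = [[2, 6, -4], [6, -4, -2], [-4, -2, 0]].
Leading principal minors: Δ₁ = 2, Δ₂ = -44, Δ₃ = 152.
The minors fit neither the all-positive nor the alternating-sign pattern, so H is indefinite: a saddle point.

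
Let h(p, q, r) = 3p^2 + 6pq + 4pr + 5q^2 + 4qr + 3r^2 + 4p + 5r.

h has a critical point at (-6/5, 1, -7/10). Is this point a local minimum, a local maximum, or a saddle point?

local minimum

The Hessian is constant: H = [[6, 6, 4], [6, 10, 4], [4, 4, 6]].
Leading principal minors: Δ₁ = 6, Δ₂ = 24, Δ₃ = 80.
All leading minors are positive, so H is positive definite: a local minimum.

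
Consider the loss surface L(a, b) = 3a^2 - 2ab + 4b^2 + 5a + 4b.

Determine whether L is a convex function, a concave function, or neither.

convex

L is quadratic, so its Hessian is the constant matrix H = [[6, -2], [-2, 8]].
det(H) = 44, tr(H) = 14.
det(H) > 0 and tr(H) > 0, so H is positive definite everywhere: convex.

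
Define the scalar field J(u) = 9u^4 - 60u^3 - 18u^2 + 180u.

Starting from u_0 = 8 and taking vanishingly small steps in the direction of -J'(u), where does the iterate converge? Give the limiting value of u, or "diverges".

J'(u) = 36(u - 5)(u - 1)(u + 1), so J'(8) = 6804.
Gradient descent moves in the -J' direction, i.e. u is decreasing.
The nearest critical point in that direction is u = 5, where J'' = 864 > 0 (a local minimum). The iterate converges there.

5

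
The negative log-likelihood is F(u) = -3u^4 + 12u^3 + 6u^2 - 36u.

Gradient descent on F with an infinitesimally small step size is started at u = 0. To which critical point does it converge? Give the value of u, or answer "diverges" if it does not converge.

1

F'(u) = -12(u - 3)(u - 1)(u + 1), so F'(0) = -36.
Gradient descent moves in the -F' direction, i.e. u is increasing.
The nearest critical point in that direction is u = 1, where F'' = 48 > 0 (a local minimum). The iterate converges there.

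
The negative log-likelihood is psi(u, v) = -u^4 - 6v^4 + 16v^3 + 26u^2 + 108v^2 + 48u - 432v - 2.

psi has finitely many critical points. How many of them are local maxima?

4

psi separates as a function of u plus a function of v, so ∇psi=0 decouples.
∂psi/∂u = -4(u - 4)(u + 1)(u + 3) = 0 at u ∈ {-3, -1, 4}; ∂psi/∂v = -24(v - 3)(v - 2)(v + 3) = 0 at v ∈ {-3, 2, 3}.
The Hessian is diagonal: diag(psi_uu, psi_vv). Second derivatives: psi_uu(-3)=-56, psi_uu(-1)=40, psi_uu(4)=-140; psi_vv(-3)=-720, psi_vv(2)=120, psi_vv(3)=-144.
Local maxima occur where both diagonal entries negative: (-3, -3), (-3, 3), (4, -3), (4, 3). Count: 4.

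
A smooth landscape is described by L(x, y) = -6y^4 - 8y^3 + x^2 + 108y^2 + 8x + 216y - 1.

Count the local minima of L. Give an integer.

1

L separates as a function of x plus a function of y, so ∇L=0 decouples.
∂L/∂x = 2(x + 4) = 0 at x ∈ {-4}; ∂L/∂y = -24(y - 3)(y + 1)(y + 3) = 0 at y ∈ {-3, -1, 3}.
The Hessian is diagonal: diag(L_xx, L_yy). Second derivatives: L_xx(-4)=2; L_yy(-3)=-288, L_yy(-1)=192, L_yy(3)=-576.
Local minima occur where both diagonal entries positive: (-4, -1). Count: 1.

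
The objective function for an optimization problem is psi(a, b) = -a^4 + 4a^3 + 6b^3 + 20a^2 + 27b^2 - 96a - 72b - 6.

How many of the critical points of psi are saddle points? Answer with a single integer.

psi separates as a function of a plus a function of b, so ∇psi=0 decouples.
∂psi/∂a = -4(a - 4)(a - 2)(a + 3) = 0 at a ∈ {-3, 2, 4}; ∂psi/∂b = 18(b - 1)(b + 4) = 0 at b ∈ {-4, 1}.
The Hessian is diagonal: diag(psi_aa, psi_bb). Second derivatives: psi_aa(-3)=-140, psi_aa(2)=40, psi_aa(4)=-56; psi_bb(-4)=-90, psi_bb(1)=90.
Saddle points occur where the two diagonal entries have opposite signs: (-3, 1), (2, -4), (4, 1). Count: 3.

3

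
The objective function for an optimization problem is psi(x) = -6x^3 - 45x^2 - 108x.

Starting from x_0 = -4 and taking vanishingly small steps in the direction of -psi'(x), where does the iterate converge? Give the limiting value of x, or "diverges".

-3

psi'(x) = -18(x + 2)(x + 3), so psi'(-4) = -36.
Gradient descent moves in the -psi' direction, i.e. x is increasing.
The nearest critical point in that direction is x = -3, where psi'' = 18 > 0 (a local minimum). The iterate converges there.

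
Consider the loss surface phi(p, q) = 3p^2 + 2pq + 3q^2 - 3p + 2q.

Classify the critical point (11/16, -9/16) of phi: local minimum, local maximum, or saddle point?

local minimum

The Hessian of phi is constant: H = [[6, 2], [2, 6]].
det(H) = 6·6 − 2² = 32.
det(H) > 0 and tr(H) = 12 > 0, so H is positive definite and the point is a local minimum.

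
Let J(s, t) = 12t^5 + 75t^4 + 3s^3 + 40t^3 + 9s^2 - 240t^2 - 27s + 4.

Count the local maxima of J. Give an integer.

2

J separates as a function of s plus a function of t, so ∇J=0 decouples.
∂J/∂s = 9(s - 1)(s + 3) = 0 at s ∈ {-3, 1}; ∂J/∂t = 60t(t - 1)(t + 2)(t + 4) = 0 at t ∈ {-4, -2, 0, 1}.
The Hessian is diagonal: diag(J_ss, J_tt). Second derivatives: J_ss(-3)=-36, J_ss(1)=36; J_tt(-4)=-2400, J_tt(-2)=720, J_tt(0)=-480, J_tt(1)=900.
Local maxima occur where both diagonal entries negative: (-3, -4), (-3, 0). Count: 2.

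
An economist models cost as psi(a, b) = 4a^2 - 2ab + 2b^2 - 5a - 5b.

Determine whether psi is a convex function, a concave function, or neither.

convex

psi is quadratic, so its Hessian is the constant matrix H = [[8, -2], [-2, 4]].
det(H) = 28, tr(H) = 12.
det(H) > 0 and tr(H) > 0, so H is positive definite everywhere: convex.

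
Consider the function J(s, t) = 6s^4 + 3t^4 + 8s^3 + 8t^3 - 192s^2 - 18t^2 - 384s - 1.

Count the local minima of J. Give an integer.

4

J separates as a function of s plus a function of t, so ∇J=0 decouples.
∂J/∂s = 24(s - 4)(s + 1)(s + 4) = 0 at s ∈ {-4, -1, 4}; ∂J/∂t = 12t(t - 1)(t + 3) = 0 at t ∈ {-3, 0, 1}.
The Hessian is diagonal: diag(J_ss, J_tt). Second derivatives: J_ss(-4)=576, J_ss(-1)=-360, J_ss(4)=960; J_tt(-3)=144, J_tt(0)=-36, J_tt(1)=48.
Local minima occur where both diagonal entries positive: (-4, -3), (-4, 1), (4, -3), (4, 1). Count: 4.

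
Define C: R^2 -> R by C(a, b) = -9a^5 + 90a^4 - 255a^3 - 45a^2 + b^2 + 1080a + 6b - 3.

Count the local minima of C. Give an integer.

2

C separates as a function of a plus a function of b, so ∇C=0 decouples.
∂C/∂a = -45(a - 4)(a - 3)(a - 2)(a + 1) = 0 at a ∈ {-1, 2, 3, 4}; ∂C/∂b = 2(b + 3) = 0 at b ∈ {-3}.
The Hessian is diagonal: diag(C_aa, C_bb). Second derivatives: C_aa(-1)=2700, C_aa(2)=-270, C_aa(3)=180, C_aa(4)=-450; C_bb(-3)=2.
Local minima occur where both diagonal entries positive: (-1, -3), (3, -3). Count: 2.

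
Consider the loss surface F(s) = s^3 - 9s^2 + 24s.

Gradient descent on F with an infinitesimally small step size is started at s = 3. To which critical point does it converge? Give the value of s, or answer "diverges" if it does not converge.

F'(s) = 3(s - 4)(s - 2), so F'(3) = -3.
Gradient descent moves in the -F' direction, i.e. s is increasing.
The nearest critical point in that direction is s = 4, where F'' = 6 > 0 (a local minimum). The iterate converges there.

4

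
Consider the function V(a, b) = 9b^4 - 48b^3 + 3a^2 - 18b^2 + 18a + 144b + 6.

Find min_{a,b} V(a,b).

-501

V(a,b) separates as P(a) + Q(b) + 6, so its minimum is min P + min Q + 6.
P'(a) = 6a + 18 vanishes at a ∈ {-3}; Q'(b) = 36(b - 4)(b - 1)(b + 1) vanishes at b ∈ {-1, 1, 4}.
Local minima of P (where P''>0): P(-3)=-27. Local minima of Q: Q(-1)=-105, Q(4)=-480.
So the global minimum of V is P(-3) + Q(4) + 6 = -27 − 480 + 6 = -501, attained at (-3, 4).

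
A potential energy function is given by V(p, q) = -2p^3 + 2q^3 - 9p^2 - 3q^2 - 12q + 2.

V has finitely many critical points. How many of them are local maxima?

1

V separates as a function of p plus a function of q, so ∇V=0 decouples.
∂V/∂p = -6p(p + 3) = 0 at p ∈ {-3, 0}; ∂V/∂q = 6(q - 2)(q + 1) = 0 at q ∈ {-1, 2}.
The Hessian is diagonal: diag(V_pp, V_qq). Second derivatives: V_pp(-3)=18, V_pp(0)=-18; V_qq(-1)=-18, V_qq(2)=18.
Local maxima occur where both diagonal entries negative: (0, -1). Count: 1.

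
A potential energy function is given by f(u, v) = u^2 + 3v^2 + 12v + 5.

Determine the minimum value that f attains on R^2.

f(u,v) separates as P(u) + Q(v) + 5, so its minimum is min P + min Q + 5.
P'(u) = 2u vanishes at u ∈ {0}; Q'(v) = 6v + 12 vanishes at v ∈ {-2}.
Local minima of P (where P''>0): P(0)=0. Local minima of Q: Q(-2)=-12.
So the global minimum of f is P(0) + Q(-2) + 5 = 0 − 12 + 5 = -7, attained at (0, -2).

-7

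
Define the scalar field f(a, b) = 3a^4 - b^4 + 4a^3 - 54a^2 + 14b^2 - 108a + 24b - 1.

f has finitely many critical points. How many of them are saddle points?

5

f separates as a function of a plus a function of b, so ∇f=0 decouples.
∂f/∂a = 12(a - 3)(a + 1)(a + 3) = 0 at a ∈ {-3, -1, 3}; ∂f/∂b = -4(b - 3)(b + 1)(b + 2) = 0 at b ∈ {-2, -1, 3}.
The Hessian is diagonal: diag(f_aa, f_bb). Second derivatives: f_aa(-3)=144, f_aa(-1)=-96, f_aa(3)=288; f_bb(-2)=-20, f_bb(-1)=16, f_bb(3)=-80.
Saddle points occur where the two diagonal entries have opposite signs: (-3, -2), (-3, 3), (-1, -1), (3, -2), (3, 3). Count: 5.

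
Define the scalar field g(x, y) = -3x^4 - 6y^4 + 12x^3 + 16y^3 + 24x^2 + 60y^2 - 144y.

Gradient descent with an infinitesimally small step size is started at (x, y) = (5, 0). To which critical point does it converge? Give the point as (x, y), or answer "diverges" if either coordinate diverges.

g is separable, so gradient descent decouples: x follows -∂g/∂x, y follows -∂g/∂y.
∂g/∂x = -12x(x - 4)(x + 1); at x=5 this is -360, so x increases.
∂g/∂y = -24(y - 3)(y - 1)(y + 2); at y=0 this is -144, so y increases.
The x-coordinate has no critical point in that direction and runs off to infinity.

diverges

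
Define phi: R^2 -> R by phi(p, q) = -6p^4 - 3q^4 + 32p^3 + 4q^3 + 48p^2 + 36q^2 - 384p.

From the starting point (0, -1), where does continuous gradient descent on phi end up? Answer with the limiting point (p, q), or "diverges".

(2, 0)

phi is separable, so gradient descent decouples: p follows -∂phi/∂p, q follows -∂phi/∂q.
∂phi/∂p = -24(p - 4)(p - 2)(p + 2); at p=0 this is -384, so p increases.
∂phi/∂q = -12q(q - 3)(q + 2); at q=-1 this is -48, so q increases.
p converges to its nearest critical value 2 (a local min of the p-part); q converges to 0. The iterate converges to (2, 0).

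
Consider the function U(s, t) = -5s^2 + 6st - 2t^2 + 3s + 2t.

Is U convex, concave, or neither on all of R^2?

concave

U is quadratic, so its Hessian is the constant matrix H = [[-10, 6], [6, -4]].
det(H) = 4, tr(H) = -14.
det(H) > 0 and tr(H) < 0, so H is negative definite everywhere: concave.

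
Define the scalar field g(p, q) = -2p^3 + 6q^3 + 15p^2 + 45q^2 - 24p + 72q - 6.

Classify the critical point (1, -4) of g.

The mixed partial ∂²g/∂p∂q is 0, so the Hessian at any point is diag(g_pp, g_qq) = diag(6(-2p + 5), 18(2q + 5)).
At (1, -4): H = diag(18, -54).
The eigenvalues have opposite signs, so H is indefinite: a saddle point.

saddle point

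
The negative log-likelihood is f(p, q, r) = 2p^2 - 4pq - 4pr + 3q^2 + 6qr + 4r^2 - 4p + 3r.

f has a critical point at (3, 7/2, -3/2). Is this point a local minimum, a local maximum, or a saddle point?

local minimum

The Hessian is constant: H = [[4, -4, -4], [-4, 6, 6], [-4, 6, 8]].
Leading principal minors: Δ₁ = 4, Δ₂ = 8, Δ₃ = 16.
All leading minors are positive, so H is positive definite: a local minimum.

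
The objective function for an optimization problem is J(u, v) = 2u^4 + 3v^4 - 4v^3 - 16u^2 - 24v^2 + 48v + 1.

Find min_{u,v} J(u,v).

J(u,v) separates as P(u) + Q(v) + 1, so its minimum is min P + min Q + 1.
P'(u) = 8u(u - 2)(u + 2) vanishes at u ∈ {-2, 0, 2}; Q'(v) = 12(v - 2)(v - 1)(v + 2) vanishes at v ∈ {-2, 1, 2}.
Local minima of P (where P''>0): P(-2)=-32, P(2)=-32. Local minima of Q: Q(-2)=-112, Q(2)=16.
So the global minimum of J is P(-2) + Q(-2) + 1 = -32 − 112 + 1 = -143, attained at (-2, -2).

-143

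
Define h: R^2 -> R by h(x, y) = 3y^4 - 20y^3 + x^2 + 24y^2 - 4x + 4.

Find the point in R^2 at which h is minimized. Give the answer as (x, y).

h(x,y) separates as P(x) + Q(y) + 4, so its minimum is min P + min Q + 4.
P'(x) = 2x - 4 vanishes at x ∈ {2}; Q'(y) = 12y(y - 4)(y - 1) vanishes at y ∈ {0, 1, 4}.
Local minima of P (where P''>0): P(2)=-4. Local minima of Q: Q(0)=0, Q(4)=-128.
So the global minimum of h is P(2) + Q(4) + 4 = -4 − 128 + 4 = -128, attained at (2, 4).

(2, 4)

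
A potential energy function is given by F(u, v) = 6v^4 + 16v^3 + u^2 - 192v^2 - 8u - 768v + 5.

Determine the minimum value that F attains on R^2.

-3595

F(u,v) separates as P(u) + Q(v) + 5, so its minimum is min P + min Q + 5.
P'(u) = 2u - 8 vanishes at u ∈ {4}; Q'(v) = 24(v - 4)(v + 2)(v + 4) vanishes at v ∈ {-4, -2, 4}.
Local minima of P (where P''>0): P(4)=-16. Local minima of Q: Q(-4)=512, Q(4)=-3584.
So the global minimum of F is P(4) + Q(4) + 5 = -16 − 3584 + 5 = -3595, attained at (4, 4).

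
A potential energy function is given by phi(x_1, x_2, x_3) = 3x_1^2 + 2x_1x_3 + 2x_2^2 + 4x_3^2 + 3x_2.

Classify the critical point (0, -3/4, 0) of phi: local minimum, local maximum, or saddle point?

The Hessian is constant: H = [[6, 0, 2], [0, 4, 0], [2, 0, 8]].
Leading principal minors: Δ₁ = 6, Δ₂ = 24, Δ₃ = 176.
All leading minors are positive, so H is positive definite: a local minimum.

local minimum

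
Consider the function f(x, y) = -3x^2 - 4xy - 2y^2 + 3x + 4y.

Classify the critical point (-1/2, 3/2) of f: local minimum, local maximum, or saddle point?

The Hessian of f is constant: H = [[-6, -4], [-4, -4]].
det(H) = (-6)·(-4) − (-4)² = 8.
det(H) > 0 and tr(H) = -10 < 0, so H is negative definite and the point is a local maximum.

local maximum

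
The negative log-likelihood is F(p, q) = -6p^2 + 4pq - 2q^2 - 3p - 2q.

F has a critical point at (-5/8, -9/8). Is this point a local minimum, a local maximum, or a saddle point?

local maximum

The Hessian of F is constant: H = [[-12, 4], [4, -4]].
det(H) = (-12)·(-4) − 4² = 32.
det(H) > 0 and tr(H) = -16 < 0, so H is negative definite and the point is a local maximum.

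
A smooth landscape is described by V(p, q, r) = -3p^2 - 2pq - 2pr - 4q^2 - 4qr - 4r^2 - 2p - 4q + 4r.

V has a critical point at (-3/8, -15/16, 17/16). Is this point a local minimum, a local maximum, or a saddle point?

The Hessian is constant: H = [[-6, -2, -2], [-2, -8, -4], [-2, -4, -8]].
Leading principal minors: Δ₁ = -6, Δ₂ = 44, Δ₃ = -256.
The minors alternate sign starting negative (−, +, −), so H is negative definite: a local maximum.

local maximum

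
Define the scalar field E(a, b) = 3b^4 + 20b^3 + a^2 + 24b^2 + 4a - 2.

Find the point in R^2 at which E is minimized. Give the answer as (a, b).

E(a,b) separates as P(a) + Q(b) − 2, so its minimum is min P + min Q − 2.
P'(a) = 2a + 4 vanishes at a ∈ {-2}; Q'(b) = 12b(b + 1)(b + 4) vanishes at b ∈ {-4, -1, 0}.
Local minima of P (where P''>0): P(-2)=-4. Local minima of Q: Q(-4)=-128, Q(0)=0.
So the global minimum of E is P(-2) + Q(-4) − 2 = -4 − 128 − 2 = -134, attained at (-2, -4).

(-2, -4)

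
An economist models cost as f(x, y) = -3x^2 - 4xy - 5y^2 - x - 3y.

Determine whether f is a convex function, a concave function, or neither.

f is quadratic, so its Hessian is the constant matrix H = [[-6, -4], [-4, -10]].
det(H) = 44, tr(H) = -16.
det(H) > 0 and tr(H) < 0, so H is negative definite everywhere: concave.

concave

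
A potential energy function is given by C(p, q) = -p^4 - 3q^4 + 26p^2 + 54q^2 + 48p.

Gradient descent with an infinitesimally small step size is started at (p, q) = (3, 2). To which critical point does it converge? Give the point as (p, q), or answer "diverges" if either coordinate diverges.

C is separable, so gradient descent decouples: p follows -∂C/∂p, q follows -∂C/∂q.
∂C/∂p = -4(p - 4)(p + 1)(p + 3); at p=3 this is 96, so p decreases.
∂C/∂q = -12q(q - 3)(q + 3); at q=2 this is 120, so q decreases.
p converges to its nearest critical value -1 (a local min of the p-part); q converges to 0. The iterate converges to (-1, 0).

(-1, 0)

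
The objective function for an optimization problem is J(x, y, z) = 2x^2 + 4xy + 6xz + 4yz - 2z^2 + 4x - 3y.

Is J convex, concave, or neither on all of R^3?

neither

J is quadratic, so its Hessian is the constant matrix H = [[4, 4, 6], [4, 0, 4], [6, 4, -4]].
Leading principal minors: 4, -16, 192.
Neither pattern holds ⇒ H is indefinite ⇒ neither convex nor concave.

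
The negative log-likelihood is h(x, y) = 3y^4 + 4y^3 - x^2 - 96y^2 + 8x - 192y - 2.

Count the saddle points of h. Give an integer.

2

h separates as a function of x plus a function of y, so ∇h=0 decouples.
∂h/∂x = -2(x - 4) = 0 at x ∈ {4}; ∂h/∂y = 12(y - 4)(y + 1)(y + 4) = 0 at y ∈ {-4, -1, 4}.
The Hessian is diagonal: diag(h_xx, h_yy). Second derivatives: h_xx(4)=-2; h_yy(-4)=288, h_yy(-1)=-180, h_yy(4)=480.
Saddle points occur where the two diagonal entries have opposite signs: (4, -4), (4, 4). Count: 2.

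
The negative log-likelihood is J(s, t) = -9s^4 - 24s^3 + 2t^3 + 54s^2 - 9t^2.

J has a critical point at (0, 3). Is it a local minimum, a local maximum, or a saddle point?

local minimum

The mixed partial ∂²J/∂s∂t is 0, so the Hessian at any point is diag(J_ss, J_tt) = diag(36(-3s^2 - 4s + 3), 6(2t - 3)).
At (0, 3): H = diag(108, 18).
Both eigenvalues are positive, so H is positive definite: a local minimum.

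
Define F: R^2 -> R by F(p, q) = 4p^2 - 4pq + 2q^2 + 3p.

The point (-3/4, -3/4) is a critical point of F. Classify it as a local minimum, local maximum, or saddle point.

local minimum

The Hessian of F is constant: H = [[8, -4], [-4, 4]].
det(H) = 8·4 − (-4)² = 16.
det(H) > 0 and tr(H) = 12 > 0, so H is positive definite and the point is a local minimum.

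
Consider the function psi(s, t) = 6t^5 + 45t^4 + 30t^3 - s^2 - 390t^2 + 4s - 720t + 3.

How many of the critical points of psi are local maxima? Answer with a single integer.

2

psi separates as a function of s plus a function of t, so ∇psi=0 decouples.
∂psi/∂s = -2(s - 2) = 0 at s ∈ {2}; ∂psi/∂t = 30(t - 2)(t + 1)(t + 3)(t + 4) = 0 at t ∈ {-4, -3, -1, 2}.
The Hessian is diagonal: diag(psi_ss, psi_tt). Second derivatives: psi_ss(2)=-2; psi_tt(-4)=-540, psi_tt(-3)=300, psi_tt(-1)=-540, psi_tt(2)=2700.
Local maxima occur where both diagonal entries negative: (2, -4), (2, -1). Count: 2.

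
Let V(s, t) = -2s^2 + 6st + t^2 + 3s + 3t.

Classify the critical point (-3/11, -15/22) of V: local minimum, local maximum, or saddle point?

saddle point

The Hessian of V is constant: H = [[-4, 6], [6, 2]].
det(H) = (-4)·2 − 6² = -44.
Since det(H) < 0, H is indefinite and the critical point is a saddle point.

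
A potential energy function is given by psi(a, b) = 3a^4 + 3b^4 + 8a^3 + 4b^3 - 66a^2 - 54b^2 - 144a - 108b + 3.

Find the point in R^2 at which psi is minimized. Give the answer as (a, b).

(3, 3)

psi(a,b) separates as P(a) + Q(b) + 3, so its minimum is min P + min Q + 3.
P'(a) = 12(a - 3)(a + 1)(a + 4) vanishes at a ∈ {-4, -1, 3}; Q'(b) = 12(b - 3)(b + 1)(b + 3) vanishes at b ∈ {-3, -1, 3}.
Local minima of P (where P''>0): P(-4)=-224, P(3)=-567. Local minima of Q: Q(-3)=-27, Q(3)=-459.
So the global minimum of psi is P(3) + Q(3) + 3 = -567 − 459 + 3 = -1023, attained at (3, 3).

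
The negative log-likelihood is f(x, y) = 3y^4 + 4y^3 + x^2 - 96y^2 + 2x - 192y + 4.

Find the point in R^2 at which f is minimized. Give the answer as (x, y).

f(x,y) separates as P(x) + Q(y) + 4, so its minimum is min P + min Q + 4.
P'(x) = 2x + 2 vanishes at x ∈ {-1}; Q'(y) = 12(y - 4)(y + 1)(y + 4) vanishes at y ∈ {-4, -1, 4}.
Local minima of P (where P''>0): P(-1)=-1. Local minima of Q: Q(-4)=-256, Q(4)=-1280.
So the global minimum of f is P(-1) + Q(4) + 4 = -1 − 1280 + 4 = -1277, attained at (-1, 4).

(-1, 4)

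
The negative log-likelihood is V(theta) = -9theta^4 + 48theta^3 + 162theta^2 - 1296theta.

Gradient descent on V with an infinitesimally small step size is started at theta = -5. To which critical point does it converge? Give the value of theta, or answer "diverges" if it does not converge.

V'(theta) = -36(theta - 4)(theta - 3)(theta + 3), so V'(-5) = 5184.
Gradient descent moves in the -V' direction, i.e. theta is decreasing.
There is no critical point below theta=-5, and V' keeps the same sign, so the iterate runs off to −∞.

diverges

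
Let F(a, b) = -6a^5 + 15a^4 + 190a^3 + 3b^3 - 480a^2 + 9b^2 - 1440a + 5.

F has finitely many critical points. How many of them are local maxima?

F separates as a function of a plus a function of b, so ∇F=0 decouples.
∂F/∂a = -30(a - 4)(a - 3)(a + 1)(a + 4) = 0 at a ∈ {-4, -1, 3, 4}; ∂F/∂b = 9b(b + 2) = 0 at b ∈ {-2, 0}.
The Hessian is diagonal: diag(F_aa, F_bb). Second derivatives: F_aa(-4)=5040, F_aa(-1)=-1800, F_aa(3)=840, F_aa(4)=-1200; F_bb(-2)=-18, F_bb(0)=18.
Local maxima occur where both diagonal entries negative: (-1, -2), (4, -2). Count: 2.

2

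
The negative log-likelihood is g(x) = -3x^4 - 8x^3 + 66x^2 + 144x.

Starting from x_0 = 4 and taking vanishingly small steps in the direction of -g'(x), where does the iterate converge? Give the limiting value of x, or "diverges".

diverges

g'(x) = -12(x - 3)(x + 1)(x + 4), so g'(4) = -480.
Gradient descent moves in the -g' direction, i.e. x is increasing.
There is no critical point above x=4, and g' keeps the same sign, so the iterate runs off to +∞.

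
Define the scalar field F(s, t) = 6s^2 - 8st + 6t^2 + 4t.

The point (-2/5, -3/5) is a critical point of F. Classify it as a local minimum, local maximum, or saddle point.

The Hessian of F is constant: H = [[12, -8], [-8, 12]].
det(H) = 12·12 − (-8)² = 80.
det(H) > 0 and tr(H) = 24 > 0, so H is positive definite and the point is a local minimum.

local minimum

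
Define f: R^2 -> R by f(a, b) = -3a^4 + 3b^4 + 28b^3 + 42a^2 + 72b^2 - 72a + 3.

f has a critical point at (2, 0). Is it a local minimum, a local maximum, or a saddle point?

saddle point

The mixed partial ∂²f/∂a∂b is 0, so the Hessian at any point is diag(f_aa, f_bb) = diag(12(-3a^2 + 7), 12(3b^2 + 14b + 12)).
At (2, 0): H = diag(-60, 144).
The eigenvalues have opposite signs, so H is indefinite: a saddle point.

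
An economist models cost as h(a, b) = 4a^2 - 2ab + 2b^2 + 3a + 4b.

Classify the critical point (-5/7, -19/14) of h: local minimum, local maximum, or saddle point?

local minimum

The Hessian of h is constant: H = [[8, -2], [-2, 4]].
det(H) = 8·4 − (-2)² = 28.
det(H) > 0 and tr(H) = 12 > 0, so H is positive definite and the point is a local minimum.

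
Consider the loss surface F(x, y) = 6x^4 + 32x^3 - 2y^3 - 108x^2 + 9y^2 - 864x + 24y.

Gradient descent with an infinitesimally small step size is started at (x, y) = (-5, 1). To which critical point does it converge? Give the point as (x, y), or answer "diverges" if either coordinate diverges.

(-4, -1)

F is separable, so gradient descent decouples: x follows -∂F/∂x, y follows -∂F/∂y.
∂F/∂x = 24(x - 3)(x + 3)(x + 4); at x=-5 this is -384, so x increases.
∂F/∂y = -6(y - 4)(y + 1); at y=1 this is 36, so y decreases.
x converges to its nearest critical value -4 (a local min of the x-part); y converges to -1. The iterate converges to (-4, -1).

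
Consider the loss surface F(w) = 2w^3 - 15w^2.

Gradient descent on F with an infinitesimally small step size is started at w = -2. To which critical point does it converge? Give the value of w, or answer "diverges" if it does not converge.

F'(w) = 6w(w - 5), so F'(-2) = 84.
Gradient descent moves in the -F' direction, i.e. w is decreasing.
There is no critical point below w=-2, and F' keeps the same sign, so the iterate runs off to −∞.

diverges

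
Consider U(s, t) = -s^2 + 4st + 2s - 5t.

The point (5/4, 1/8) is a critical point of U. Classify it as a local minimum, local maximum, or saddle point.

The Hessian of U is constant: H = [[-2, 4], [4, 0]].
det(H) = (-2)·0 − 4² = -16.
Since det(H) < 0, H is indefinite and the critical point is a saddle point.

saddle point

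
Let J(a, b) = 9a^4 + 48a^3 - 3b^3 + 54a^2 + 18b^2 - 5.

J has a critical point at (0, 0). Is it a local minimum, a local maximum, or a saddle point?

The mixed partial ∂²J/∂a∂b is 0, so the Hessian at any point is diag(J_aa, J_bb) = diag(36(3a^2 + 8a + 3), 18(-b + 2)).
At (0, 0): H = diag(108, 36).
Both eigenvalues are positive, so H is positive definite: a local minimum.

local minimum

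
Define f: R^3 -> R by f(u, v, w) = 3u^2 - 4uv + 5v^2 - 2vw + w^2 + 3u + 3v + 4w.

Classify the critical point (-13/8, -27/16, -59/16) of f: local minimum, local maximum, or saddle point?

The Hessian is constant: H = [[6, -4, 0], [-4, 10, -2], [0, -2, 2]].
Leading principal minors: Δ₁ = 6, Δ₂ = 44, Δ₃ = 64.
All leading minors are positive, so H is positive definite: a local minimum.

local minimum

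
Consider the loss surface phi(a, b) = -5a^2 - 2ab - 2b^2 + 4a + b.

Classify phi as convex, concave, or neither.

concave

phi is quadratic, so its Hessian is the constant matrix H = [[-10, -2], [-2, -4]].
det(H) = 36, tr(H) = -14.
det(H) > 0 and tr(H) < 0, so H is negative definite everywhere: concave.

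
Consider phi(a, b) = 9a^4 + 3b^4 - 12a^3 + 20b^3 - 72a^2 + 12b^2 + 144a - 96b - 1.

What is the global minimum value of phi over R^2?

-398

phi(a,b) separates as P(a) + Q(b) − 1, so its minimum is min P + min Q − 1.
P'(a) = 36(a - 2)(a - 1)(a + 2) vanishes at a ∈ {-2, 1, 2}; Q'(b) = 12(b - 1)(b + 2)(b + 4) vanishes at b ∈ {-4, -2, 1}.
Local minima of P (where P''>0): P(-2)=-336, P(2)=48. Local minima of Q: Q(-4)=64, Q(1)=-61.
So the global minimum of phi is P(-2) + Q(1) − 1 = -336 − 61 − 1 = -398, attained at (-2, 1).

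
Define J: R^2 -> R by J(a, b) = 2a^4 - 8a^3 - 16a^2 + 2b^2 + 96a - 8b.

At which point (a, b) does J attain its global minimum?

(-2, 2)

J(a,b) separates as P(a) + Q(b), so its minimum is min P + min Q.
P'(a) = 8(a - 3)(a - 2)(a + 2) vanishes at a ∈ {-2, 2, 3}; Q'(b) = 4b - 8 vanishes at b ∈ {2}.
Local minima of P (where P''>0): P(-2)=-160, P(3)=90. Local minima of Q: Q(2)=-8.
So the global minimum of J is P(-2) + Q(2) = -160 − 8 = -168, attained at (-2, 2).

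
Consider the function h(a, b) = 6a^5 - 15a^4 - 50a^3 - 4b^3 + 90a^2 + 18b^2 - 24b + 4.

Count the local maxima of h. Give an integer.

h separates as a function of a plus a function of b, so ∇h=0 decouples.
∂h/∂a = 30a(a - 3)(a - 1)(a + 2) = 0 at a ∈ {-2, 0, 1, 3}; ∂h/∂b = -12(b - 2)(b - 1) = 0 at b ∈ {1, 2}.
The Hessian is diagonal: diag(h_aa, h_bb). Second derivatives: h_aa(-2)=-900, h_aa(0)=180, h_aa(1)=-180, h_aa(3)=900; h_bb(1)=12, h_bb(2)=-12.
Local maxima occur where both diagonal entries negative: (-2, 2), (1, 2). Count: 2.

2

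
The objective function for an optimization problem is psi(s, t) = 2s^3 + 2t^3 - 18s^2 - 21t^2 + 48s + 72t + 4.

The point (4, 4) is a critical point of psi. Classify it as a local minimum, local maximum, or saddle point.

local minimum

The mixed partial ∂²psi/∂s∂t is 0, so the Hessian at any point is diag(psi_ss, psi_tt) = diag(12(s - 3), 6(2t - 7)).
At (4, 4): H = diag(12, 6).
Both eigenvalues are positive, so H is positive definite: a local minimum.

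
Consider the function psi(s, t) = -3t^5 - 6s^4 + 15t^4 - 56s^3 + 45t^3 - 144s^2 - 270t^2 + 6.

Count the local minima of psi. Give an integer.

psi separates as a function of s plus a function of t, so ∇psi=0 decouples.
∂psi/∂s = -24s(s + 3)(s + 4) = 0 at s ∈ {-4, -3, 0}; ∂psi/∂t = -15t(t - 4)(t - 3)(t + 3) = 0 at t ∈ {-3, 0, 3, 4}.
The Hessian is diagonal: diag(psi_ss, psi_tt). Second derivatives: psi_ss(-4)=-96, psi_ss(-3)=72, psi_ss(0)=-288; psi_tt(-3)=1890, psi_tt(0)=-540, psi_tt(3)=270, psi_tt(4)=-420.
Local minima occur where both diagonal entries positive: (-3, -3), (-3, 3). Count: 2.

2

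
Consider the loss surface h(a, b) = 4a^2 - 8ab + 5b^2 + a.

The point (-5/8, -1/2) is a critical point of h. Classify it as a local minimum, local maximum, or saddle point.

The Hessian of h is constant: H = [[8, -8], [-8, 10]].
det(H) = 8·10 − (-8)² = 16.
det(H) > 0 and tr(H) = 18 > 0, so H is positive definite and the point is a local minimum.

local minimum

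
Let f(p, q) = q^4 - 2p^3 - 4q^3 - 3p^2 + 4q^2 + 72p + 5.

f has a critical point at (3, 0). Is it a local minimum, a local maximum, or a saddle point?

The mixed partial ∂²f/∂p∂q is 0, so the Hessian at any point is diag(f_pp, f_qq) = diag(-6(2p + 1), 4(3q^2 - 6q + 2)).
At (3, 0): H = diag(-42, 8).
The eigenvalues have opposite signs, so H is indefinite: a saddle point.

saddle point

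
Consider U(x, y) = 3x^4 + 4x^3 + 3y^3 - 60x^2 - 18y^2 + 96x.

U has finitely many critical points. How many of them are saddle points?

3

U separates as a function of x plus a function of y, so ∇U=0 decouples.
∂U/∂x = 12(x - 2)(x - 1)(x + 4) = 0 at x ∈ {-4, 1, 2}; ∂U/∂y = 9y(y - 4) = 0 at y ∈ {0, 4}.
The Hessian is diagonal: diag(U_xx, U_yy). Second derivatives: U_xx(-4)=360, U_xx(1)=-60, U_xx(2)=72; U_yy(0)=-36, U_yy(4)=36.
Saddle points occur where the two diagonal entries have opposite signs: (-4, 0), (1, 4), (2, 0). Count: 3.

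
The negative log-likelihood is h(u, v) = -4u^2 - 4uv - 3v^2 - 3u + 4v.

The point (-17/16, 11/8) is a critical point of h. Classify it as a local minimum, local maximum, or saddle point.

The Hessian of h is constant: H = [[-8, -4], [-4, -6]].
det(H) = (-8)·(-6) − (-4)² = 32.
det(H) > 0 and tr(H) = -14 < 0, so H is negative definite and the point is a local maximum.

local maximum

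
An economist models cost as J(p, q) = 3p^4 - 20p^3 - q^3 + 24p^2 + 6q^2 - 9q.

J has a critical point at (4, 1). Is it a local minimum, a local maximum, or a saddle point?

local minimum

The mixed partial ∂²J/∂p∂q is 0, so the Hessian at any point is diag(J_pp, J_qq) = diag(12(3p^2 - 10p + 4), 6(-q + 2)).
At (4, 1): H = diag(144, 6).
Both eigenvalues are positive, so H is positive definite: a local minimum.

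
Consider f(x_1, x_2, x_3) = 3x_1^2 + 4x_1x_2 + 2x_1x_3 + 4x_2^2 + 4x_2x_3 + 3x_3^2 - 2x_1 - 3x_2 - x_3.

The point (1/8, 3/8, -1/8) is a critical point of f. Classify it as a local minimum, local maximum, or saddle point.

The Hessian is constant: H = [[6, 4, 2], [4, 8, 4], [2, 4, 6]].
Leading principal minors: Δ₁ = 6, Δ₂ = 32, Δ₃ = 128.
All leading minors are positive, so H is positive definite: a local minimum.

local minimum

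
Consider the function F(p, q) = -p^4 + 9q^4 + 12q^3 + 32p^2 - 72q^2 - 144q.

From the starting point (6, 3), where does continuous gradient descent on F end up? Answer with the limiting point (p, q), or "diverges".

F is separable, so gradient descent decouples: p follows -∂F/∂p, q follows -∂F/∂q.
∂F/∂p = -4p(p - 4)(p + 4); at p=6 this is -480, so p increases.
∂F/∂q = 36(q - 2)(q + 1)(q + 2); at q=3 this is 720, so q decreases.
The p-coordinate has no critical point in that direction and runs off to infinity.

diverges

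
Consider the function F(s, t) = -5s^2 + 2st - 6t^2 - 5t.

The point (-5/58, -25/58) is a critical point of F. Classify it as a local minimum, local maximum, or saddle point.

The Hessian of F is constant: H = [[-10, 2], [2, -12]].
det(H) = (-10)·(-12) − 2² = 116.
det(H) > 0 and tr(H) = -22 < 0, so H is negative definite and the point is a local maximum.

local maximum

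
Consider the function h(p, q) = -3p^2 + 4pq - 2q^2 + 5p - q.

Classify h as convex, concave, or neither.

h is quadratic, so its Hessian is the constant matrix H = [[-6, 4], [4, -4]].
det(H) = 8, tr(H) = -10.
det(H) > 0 and tr(H) < 0, so H is negative definite everywhere: concave.

concave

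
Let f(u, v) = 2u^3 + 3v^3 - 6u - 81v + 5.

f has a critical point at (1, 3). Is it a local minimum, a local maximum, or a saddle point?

The mixed partial ∂²f/∂u∂v is 0, so the Hessian at any point is diag(f_uu, f_vv) = diag(12u, 18v).
At (1, 3): H = diag(12, 54).
Both eigenvalues are positive, so H is positive definite: a local minimum.

local minimum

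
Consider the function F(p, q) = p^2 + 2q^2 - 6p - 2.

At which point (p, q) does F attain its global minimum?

(3, 0)

F(p,q) separates as A(p) + B(q) − 2, so its minimum is min A + min B − 2.
A'(p) = 2p - 6 vanishes at p ∈ {3}; B'(q) = 4q vanishes at q ∈ {0}.
Local minima of A (where A''>0): A(3)=-9. Local minima of B: B(0)=0.
So the global minimum of F is A(3) + B(0) − 2 = -9 + 0 − 2 = -11, attained at (3, 0).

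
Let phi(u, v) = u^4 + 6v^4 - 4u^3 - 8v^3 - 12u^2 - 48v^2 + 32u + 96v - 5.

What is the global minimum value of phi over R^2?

-293

phi(u,v) separates as P(u) + Q(v) − 5, so its minimum is min P + min Q − 5.
P'(u) = 4(u - 4)(u - 1)(u + 2) vanishes at u ∈ {-2, 1, 4}; Q'(v) = 24(v - 2)(v - 1)(v + 2) vanishes at v ∈ {-2, 1, 2}.
Local minima of P (where P''>0): P(-2)=-64, P(4)=-64. Local minima of Q: Q(-2)=-224, Q(2)=32.
So the global minimum of phi is P(-2) + Q(-2) − 5 = -64 − 224 − 5 = -293, attained at (-2, -2).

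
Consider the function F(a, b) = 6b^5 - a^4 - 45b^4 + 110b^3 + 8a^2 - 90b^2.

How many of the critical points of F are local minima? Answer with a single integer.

F separates as a function of a plus a function of b, so ∇F=0 decouples.
∂F/∂a = -4a(a - 2)(a + 2) = 0 at a ∈ {-2, 0, 2}; ∂F/∂b = 30b(b - 3)(b - 2)(b - 1) = 0 at b ∈ {0, 1, 2, 3}.
The Hessian is diagonal: diag(F_aa, F_bb). Second derivatives: F_aa(-2)=-32, F_aa(0)=16, F_aa(2)=-32; F_bb(0)=-180, F_bb(1)=60, F_bb(2)=-60, F_bb(3)=180.
Local minima occur where both diagonal entries positive: (0, 1), (0, 3). Count: 2.

2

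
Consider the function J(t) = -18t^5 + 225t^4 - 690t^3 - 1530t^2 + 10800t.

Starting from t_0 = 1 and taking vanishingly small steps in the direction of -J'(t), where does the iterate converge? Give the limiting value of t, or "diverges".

J'(t) = -90(t - 5)(t - 4)(t - 3)(t + 2), so J'(1) = 6480.
Gradient descent moves in the -J' direction, i.e. t is decreasing.
The nearest critical point in that direction is t = -2, where J'' = 18900 > 0 (a local minimum). The iterate converges there.

-2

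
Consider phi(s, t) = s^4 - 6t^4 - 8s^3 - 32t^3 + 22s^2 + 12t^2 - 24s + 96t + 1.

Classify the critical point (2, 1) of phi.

local maximum

The mixed partial ∂²phi/∂s∂t is 0, so the Hessian at any point is diag(phi_ss, phi_tt) = diag(4(3s^2 - 12s + 11), 24(-3t^2 - 8t + 1)).
At (2, 1): H = diag(-4, -240).
Both eigenvalues are negative, so H is negative definite: a local maximum.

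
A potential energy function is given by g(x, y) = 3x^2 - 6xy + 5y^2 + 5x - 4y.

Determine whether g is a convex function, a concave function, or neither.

convex

g is quadratic, so its Hessian is the constant matrix H = [[6, -6], [-6, 10]].
det(H) = 24, tr(H) = 16.
det(H) > 0 and tr(H) > 0, so H is positive definite everywhere: convex.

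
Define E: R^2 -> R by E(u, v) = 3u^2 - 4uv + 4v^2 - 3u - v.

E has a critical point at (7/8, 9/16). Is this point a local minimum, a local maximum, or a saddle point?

local minimum

The Hessian of E is constant: H = [[6, -4], [-4, 8]].
det(H) = 6·8 − (-4)² = 32.
det(H) > 0 and tr(H) = 14 > 0, so H is positive definite and the point is a local minimum.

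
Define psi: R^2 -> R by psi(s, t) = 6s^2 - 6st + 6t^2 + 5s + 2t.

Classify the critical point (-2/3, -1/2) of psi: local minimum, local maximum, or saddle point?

local minimum

The Hessian of psi is constant: H = [[12, -6], [-6, 12]].
det(H) = 12·12 − (-6)² = 108.
det(H) > 0 and tr(H) = 24 > 0, so H is positive definite and the point is a local minimum.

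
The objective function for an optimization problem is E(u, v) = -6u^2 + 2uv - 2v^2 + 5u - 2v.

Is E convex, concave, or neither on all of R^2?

E is quadratic, so its Hessian is the constant matrix H = [[-12, 2], [2, -4]].
det(H) = 44, tr(H) = -16.
det(H) > 0 and tr(H) < 0, so H is negative definite everywhere: concave.

concave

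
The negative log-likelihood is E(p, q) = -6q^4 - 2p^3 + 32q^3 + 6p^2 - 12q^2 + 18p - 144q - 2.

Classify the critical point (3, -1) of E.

local maximum

The mixed partial ∂²E/∂p∂q is 0, so the Hessian at any point is diag(E_pp, E_qq) = diag(12(-p + 1), 24(-3q^2 + 8q - 1)).
At (3, -1): H = diag(-24, -288).
Both eigenvalues are negative, so H is negative definite: a local maximum.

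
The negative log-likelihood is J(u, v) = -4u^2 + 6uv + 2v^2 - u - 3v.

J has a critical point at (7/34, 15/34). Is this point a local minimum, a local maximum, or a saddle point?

saddle point

The Hessian of J is constant: H = [[-8, 6], [6, 4]].
det(H) = (-8)·4 − 6² = -68.
Since det(H) < 0, H is indefinite and the critical point is a saddle point.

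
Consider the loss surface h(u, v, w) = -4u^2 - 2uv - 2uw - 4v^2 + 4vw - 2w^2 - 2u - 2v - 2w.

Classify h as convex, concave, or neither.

concave

h is quadratic, so its Hessian is the constant matrix H = [[-8, -2, -2], [-2, -8, 4], [-2, 4, -4]].
Leading principal minors: -8, 60, -48.
Signs alternate −, +, − ⇒ H ≺ 0 ⇒ concave.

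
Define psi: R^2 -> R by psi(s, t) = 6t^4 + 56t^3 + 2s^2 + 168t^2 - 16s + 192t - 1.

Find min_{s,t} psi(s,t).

-161

psi(s,t) separates as P(s) + Q(t) − 1, so its minimum is min P + min Q − 1.
P'(s) = 4s - 16 vanishes at s ∈ {4}; Q'(t) = 24(t + 1)(t + 2)(t + 4) vanishes at t ∈ {-4, -2, -1}.
Local minima of P (where P''>0): P(4)=-32. Local minima of Q: Q(-4)=-128, Q(-1)=-74.
So the global minimum of psi is P(4) + Q(-4) − 1 = -32 − 128 − 1 = -161, attained at (4, -4).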